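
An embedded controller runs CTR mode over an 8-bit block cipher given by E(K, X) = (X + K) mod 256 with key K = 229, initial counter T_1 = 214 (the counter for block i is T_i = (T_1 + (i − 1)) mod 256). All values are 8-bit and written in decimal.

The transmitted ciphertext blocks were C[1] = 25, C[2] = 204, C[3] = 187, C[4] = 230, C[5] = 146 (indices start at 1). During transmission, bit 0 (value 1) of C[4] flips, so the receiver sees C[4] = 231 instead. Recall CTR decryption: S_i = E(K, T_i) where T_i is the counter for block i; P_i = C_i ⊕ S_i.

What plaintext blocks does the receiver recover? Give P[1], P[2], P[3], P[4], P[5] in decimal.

Only C[4] changed, to 231. In CTR, a change in C_i flips the same bit in P_i only; the keystream is unaffected. Decrypting the received ciphertext:
P[1]: T = 214, S = E(K, T) = 187; 25 ⊕ 187 = 162.
P[2]: T = 215, S = E(K, T) = 188; 204 ⊕ 188 = 112.
P[3]: T = 216, S = E(K, T) = 189; 187 ⊕ 189 = 6.
P[4]: T = 217, S = E(K, T) = 190; 231 ⊕ 190 = 89.
P[5]: T = 218, S = E(K, T) = 191; 146 ⊕ 191 = 45.
Blocks that differ from the original plaintext: P[4].

P[1] = 162, P[2] = 112, P[3] = 6, P[4] = 89, P[5] = 45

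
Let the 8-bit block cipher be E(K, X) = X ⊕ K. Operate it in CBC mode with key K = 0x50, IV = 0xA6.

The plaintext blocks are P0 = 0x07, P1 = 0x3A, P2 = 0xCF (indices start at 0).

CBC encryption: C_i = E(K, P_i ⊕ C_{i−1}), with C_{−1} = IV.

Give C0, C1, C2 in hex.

C0: P0 ⊕ 0xA6 = 0xA1; E(K, 0xA1) = 0xF1.
C1: P1 ⊕ 0xF1 = 0xCB; E(K, 0xCB) = 0x9B.
C2: P2 ⊕ 0x9B = 0x54; E(K, 0x54) = 0x04.

C0 = 0xF1, C1 = 0x9B, C2 = 0x04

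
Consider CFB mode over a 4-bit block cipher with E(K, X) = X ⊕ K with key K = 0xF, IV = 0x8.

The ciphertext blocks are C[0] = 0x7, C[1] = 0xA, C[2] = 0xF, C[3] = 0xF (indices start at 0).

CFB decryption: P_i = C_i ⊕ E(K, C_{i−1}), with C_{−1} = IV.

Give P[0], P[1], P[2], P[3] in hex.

P[0] = 0x0, P[1] = 0x2, P[2] = 0xA, P[3] = 0xF

P[0]: E(K, 0x8) = 0x7; 0x7 ⊕ 0x7 = 0x0.
P[1]: E(K, 0x7) = 0x8; 0xA ⊕ 0x8 = 0x2.
P[2]: E(K, 0xA) = 0x5; 0xF ⊕ 0x5 = 0xA.
P[3]: E(K, 0xF) = 0x0; 0xF ⊕ 0x0 = 0xF.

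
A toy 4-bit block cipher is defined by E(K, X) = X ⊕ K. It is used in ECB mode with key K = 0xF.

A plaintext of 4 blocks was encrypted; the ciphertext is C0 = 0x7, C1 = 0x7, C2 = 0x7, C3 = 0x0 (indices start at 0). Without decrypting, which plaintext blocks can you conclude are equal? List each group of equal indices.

P0 = P1 = P2

ECB encrypts each block independently with the same key, so equal ciphertext blocks imply equal plaintext blocks.
C0 = C1 = C2 = 0x7, so P0 = P1 = P2.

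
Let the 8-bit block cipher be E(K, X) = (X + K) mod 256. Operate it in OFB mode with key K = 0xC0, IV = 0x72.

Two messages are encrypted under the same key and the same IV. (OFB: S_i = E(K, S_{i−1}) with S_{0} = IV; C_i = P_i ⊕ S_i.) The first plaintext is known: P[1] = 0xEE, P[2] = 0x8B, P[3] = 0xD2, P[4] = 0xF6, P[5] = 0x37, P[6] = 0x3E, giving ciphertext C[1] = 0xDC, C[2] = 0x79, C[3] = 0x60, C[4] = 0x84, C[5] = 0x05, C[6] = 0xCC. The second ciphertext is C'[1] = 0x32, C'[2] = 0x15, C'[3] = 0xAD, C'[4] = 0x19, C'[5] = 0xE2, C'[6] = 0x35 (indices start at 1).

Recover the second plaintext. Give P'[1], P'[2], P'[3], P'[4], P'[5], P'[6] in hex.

P'[1] = 0x00, P'[2] = 0xE7, P'[3] = 0x1F, P'[4] = 0x6B, P'[5] = 0xD0, P'[6] = 0xC7

In OFB with a reused IV, both messages share the same keystream S_i, so C_i ⊕ C'_i = P_i ⊕ P'_i and thus P'_i = P_i ⊕ C_i ⊕ C'_i.
P'[1]: 0xEE ⊕ 0xDC ⊕ 0x32 = 0x00.
P'[2]: 0x8B ⊕ 0x79 ⊕ 0x15 = 0xE7.
P'[3]: 0xD2 ⊕ 0x60 ⊕ 0xAD = 0x1F.
P'[4]: 0xF6 ⊕ 0x84 ⊕ 0x19 = 0x6B.
P'[5]: 0x37 ⊕ 0x05 ⊕ 0xE2 = 0xD0.
P'[6]: 0x3E ⊕ 0xCC ⊕ 0x35 = 0xC7.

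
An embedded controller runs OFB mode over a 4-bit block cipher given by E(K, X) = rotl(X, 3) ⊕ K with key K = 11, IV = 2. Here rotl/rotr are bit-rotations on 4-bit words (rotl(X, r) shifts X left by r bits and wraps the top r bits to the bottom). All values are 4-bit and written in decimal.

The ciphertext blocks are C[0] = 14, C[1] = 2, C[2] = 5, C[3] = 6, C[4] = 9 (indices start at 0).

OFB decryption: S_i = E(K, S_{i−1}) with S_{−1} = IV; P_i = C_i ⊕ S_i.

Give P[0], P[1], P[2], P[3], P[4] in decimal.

P[0]: S = E(K, 2) = 10; 14 ⊕ 10 = 4.
P[1]: S = E(K, 10) = 14; 2 ⊕ 14 = 12.
P[2]: S = E(K, 14) = 12; 5 ⊕ 12 = 9.
P[3]: S = E(K, 12) = 13; 6 ⊕ 13 = 11.
P[4]: S = E(K, 13) = 5; 9 ⊕ 5 = 12.

P[0] = 4, P[1] = 12, P[2] = 9, P[3] = 11, P[4] = 12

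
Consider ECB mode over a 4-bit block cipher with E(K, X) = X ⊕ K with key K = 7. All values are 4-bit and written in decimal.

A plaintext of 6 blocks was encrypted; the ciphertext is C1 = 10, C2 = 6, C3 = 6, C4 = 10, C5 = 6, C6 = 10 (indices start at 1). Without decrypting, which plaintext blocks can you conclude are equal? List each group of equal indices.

P1 = P4 = P6; P2 = P3 = P5

ECB encrypts each block independently with the same key, so equal ciphertext blocks imply equal plaintext blocks.
C1 = C4 = C6 = 10, so P1 = P4 = P6.
C2 = C3 = C5 = 6, so P2 = P3 = P5.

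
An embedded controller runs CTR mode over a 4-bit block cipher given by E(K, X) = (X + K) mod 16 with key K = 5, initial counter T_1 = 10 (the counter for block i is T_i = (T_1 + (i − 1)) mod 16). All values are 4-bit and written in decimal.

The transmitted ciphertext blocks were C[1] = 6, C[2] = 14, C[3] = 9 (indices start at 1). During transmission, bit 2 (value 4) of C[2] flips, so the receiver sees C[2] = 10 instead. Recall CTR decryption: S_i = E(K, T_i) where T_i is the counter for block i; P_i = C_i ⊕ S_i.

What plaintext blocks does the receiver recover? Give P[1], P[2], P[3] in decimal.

P[1] = 9, P[2] = 10, P[3] = 8

Only C[2] changed, to 10. In CTR, a change in C_i flips the same bit in P_i only; the keystream is unaffected. Decrypting the received ciphertext:
P[1]: T = 10, S = E(K, T) = 15; 6 ⊕ 15 = 9.
P[2]: T = 11, S = E(K, T) = 0; 10 ⊕ 0 = 10.
P[3]: T = 12, S = E(K, T) = 1; 9 ⊕ 1 = 8.
Blocks that differ from the original plaintext: P[2].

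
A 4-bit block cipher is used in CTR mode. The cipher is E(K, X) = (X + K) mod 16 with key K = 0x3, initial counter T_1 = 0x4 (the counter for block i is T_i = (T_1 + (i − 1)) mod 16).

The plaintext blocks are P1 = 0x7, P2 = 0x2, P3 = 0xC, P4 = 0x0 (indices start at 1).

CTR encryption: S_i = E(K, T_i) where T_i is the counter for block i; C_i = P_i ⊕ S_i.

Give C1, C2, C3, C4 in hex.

C1: T = 0x4, S = E(K, T) = 0x7; 0x7 ⊕ 0x7 = 0x0.
C2: T = 0x5, S = E(K, T) = 0x8; 0x2 ⊕ 0x8 = 0xA.
C3: T = 0x6, S = E(K, T) = 0x9; 0xC ⊕ 0x9 = 0x5.
C4: T = 0x7, S = E(K, T) = 0xA; 0x0 ⊕ 0xA = 0xA.

C1 = 0x0, C2 = 0xA, C3 = 0x5, C4 = 0xA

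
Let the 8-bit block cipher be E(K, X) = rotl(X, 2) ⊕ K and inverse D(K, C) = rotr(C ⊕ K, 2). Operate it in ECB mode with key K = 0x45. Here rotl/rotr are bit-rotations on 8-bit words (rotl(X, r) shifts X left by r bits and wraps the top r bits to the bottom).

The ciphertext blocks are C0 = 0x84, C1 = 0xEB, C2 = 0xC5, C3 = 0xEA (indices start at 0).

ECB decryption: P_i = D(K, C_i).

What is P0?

P0: D(K, 0x84) = 0x70.

P0 = 0x70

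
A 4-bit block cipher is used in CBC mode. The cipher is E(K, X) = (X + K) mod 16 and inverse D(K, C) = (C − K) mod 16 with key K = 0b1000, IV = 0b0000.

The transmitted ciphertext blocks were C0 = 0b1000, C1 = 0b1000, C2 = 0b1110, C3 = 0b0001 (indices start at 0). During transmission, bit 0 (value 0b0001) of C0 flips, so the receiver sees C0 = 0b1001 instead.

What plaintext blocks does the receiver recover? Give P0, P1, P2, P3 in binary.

P0 = 0b0001, P1 = 0b1001, P2 = 0b1110, P3 = 0b0111

CBC decryption: P_i = D(K, C_i) ⊕ C_{i−1}, with C_{−1} = IV.
Only C0 changed, to 0b1001. In CBC, a change in C_i garbles P_i and flips the same bit in P_{i+1}. Decrypting the received ciphertext:
P0: D(K, 0b1001) = 0b0001; 0b0001 ⊕ 0b0000 = 0b0001.
P1: D(K, 0b1000) = 0b0000; 0b0000 ⊕ 0b1001 = 0b1001.
P2: D(K, 0b1110) = 0b0110; 0b0110 ⊕ 0b1000 = 0b1110.
P3: D(K, 0b0001) = 0b1001; 0b1001 ⊕ 0b1110 = 0b0111.
Blocks that differ from the original plaintext: P0, P1.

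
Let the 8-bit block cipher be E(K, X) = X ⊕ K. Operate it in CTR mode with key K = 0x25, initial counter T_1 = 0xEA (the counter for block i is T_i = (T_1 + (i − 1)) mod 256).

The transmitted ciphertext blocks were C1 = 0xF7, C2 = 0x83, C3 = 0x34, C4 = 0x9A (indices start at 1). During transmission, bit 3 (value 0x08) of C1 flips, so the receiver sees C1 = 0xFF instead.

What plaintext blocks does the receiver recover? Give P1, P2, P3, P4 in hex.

P1 = 0x30, P2 = 0x4D, P3 = 0xFD, P4 = 0x52

CTR decryption: S_i = E(K, T_i) where T_i is the counter for block i; P_i = C_i ⊕ S_i.
Only C1 changed, to 0xFF. In CTR, a change in C_i flips the same bit in P_i only; the keystream is unaffected. Decrypting the received ciphertext:
P1: T = 0xEA, S = E(K, T) = 0xCF; 0xFF ⊕ 0xCF = 0x30.
P2: T = 0xEB, S = E(K, T) = 0xCE; 0x83 ⊕ 0xCE = 0x4D.
P3: T = 0xEC, S = E(K, T) = 0xC9; 0x34 ⊕ 0xC9 = 0xFD.
P4: T = 0xED, S = E(K, T) = 0xC8; 0x9A ⊕ 0xC8 = 0x52.
Blocks that differ from the original plaintext: P1.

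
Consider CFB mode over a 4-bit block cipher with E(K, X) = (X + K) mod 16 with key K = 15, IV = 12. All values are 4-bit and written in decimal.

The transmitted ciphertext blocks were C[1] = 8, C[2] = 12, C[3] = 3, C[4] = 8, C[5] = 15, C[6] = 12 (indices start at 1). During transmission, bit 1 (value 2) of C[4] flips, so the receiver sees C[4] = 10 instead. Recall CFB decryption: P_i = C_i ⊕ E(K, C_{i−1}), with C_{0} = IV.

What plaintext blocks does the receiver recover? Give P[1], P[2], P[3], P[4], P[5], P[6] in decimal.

P[1] = 3, P[2] = 11, P[3] = 8, P[4] = 8, P[5] = 6, P[6] = 2

Only C[4] changed, to 10. In CFB, a change in C_i flips the same bit in P_i and garbles P_{i+1}. Decrypting the received ciphertext:
P[1]: E(K, 12) = 11; 8 ⊕ 11 = 3.
P[2]: E(K, 8) = 7; 12 ⊕ 7 = 11.
P[3]: E(K, 12) = 11; 3 ⊕ 11 = 8.
P[4]: E(K, 3) = 2; 10 ⊕ 2 = 8.
P[5]: E(K, 10) = 9; 15 ⊕ 9 = 6.
P[6]: E(K, 15) = 14; 12 ⊕ 14 = 2.
Blocks that differ from the original plaintext: P[4], P[5].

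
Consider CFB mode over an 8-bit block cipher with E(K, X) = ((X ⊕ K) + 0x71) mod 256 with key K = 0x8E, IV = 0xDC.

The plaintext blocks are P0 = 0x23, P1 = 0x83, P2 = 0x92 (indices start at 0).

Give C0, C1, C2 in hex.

CFB encryption: C_i = P_i ⊕ E(K, C_{i−1}), with C_{−1} = IV.
C0: E(K, 0xDC) = 0xC3; 0x23 ⊕ 0xC3 = 0xE0.
C1: E(K, 0xE0) = 0xDF; 0x83 ⊕ 0xDF = 0x5C.
C2: E(K, 0x5C) = 0x43; 0x92 ⊕ 0x43 = 0xD1.

C0 = 0xE0, C1 = 0x5C, C2 = 0xD1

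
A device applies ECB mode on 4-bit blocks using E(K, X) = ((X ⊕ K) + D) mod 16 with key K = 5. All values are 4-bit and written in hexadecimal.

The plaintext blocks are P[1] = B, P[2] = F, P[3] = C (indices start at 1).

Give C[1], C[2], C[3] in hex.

ECB encryption: C_i = E(K, P_i).
C[1]: E(K, B) = B.
C[2]: E(K, F) = 7.
C[3]: E(K, C) = 6.

C[1] = B, C[2] = 7, C[3] = 6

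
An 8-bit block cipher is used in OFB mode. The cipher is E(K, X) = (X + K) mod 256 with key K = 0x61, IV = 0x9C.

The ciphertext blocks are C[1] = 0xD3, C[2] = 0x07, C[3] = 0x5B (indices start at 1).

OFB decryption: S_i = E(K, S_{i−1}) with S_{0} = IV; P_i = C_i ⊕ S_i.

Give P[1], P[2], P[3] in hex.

P[1]: S = E(K, 0x9C) = 0xFD; 0xD3 ⊕ 0xFD = 0x2E.
P[2]: S = E(K, 0xFD) = 0x5E; 0x07 ⊕ 0x5E = 0x59.
P[3]: S = E(K, 0x5E) = 0xBF; 0x5B ⊕ 0xBF = 0xE4.

P[1] = 0x2E, P[2] = 0x59, P[3] = 0xE4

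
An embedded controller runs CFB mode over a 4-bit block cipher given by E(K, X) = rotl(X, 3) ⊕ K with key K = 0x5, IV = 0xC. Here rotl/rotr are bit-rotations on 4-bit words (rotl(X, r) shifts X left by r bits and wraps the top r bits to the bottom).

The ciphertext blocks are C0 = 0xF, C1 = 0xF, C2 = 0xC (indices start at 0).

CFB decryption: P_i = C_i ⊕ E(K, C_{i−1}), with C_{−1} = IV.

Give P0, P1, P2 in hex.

P0: E(K, 0xC) = 0x3; 0xF ⊕ 0x3 = 0xC.
P1: E(K, 0xF) = 0xA; 0xF ⊕ 0xA = 0x5.
P2: E(K, 0xF) = 0xA; 0xC ⊕ 0xA = 0x6.

P0 = 0xC, P1 = 0x5, P2 = 0x6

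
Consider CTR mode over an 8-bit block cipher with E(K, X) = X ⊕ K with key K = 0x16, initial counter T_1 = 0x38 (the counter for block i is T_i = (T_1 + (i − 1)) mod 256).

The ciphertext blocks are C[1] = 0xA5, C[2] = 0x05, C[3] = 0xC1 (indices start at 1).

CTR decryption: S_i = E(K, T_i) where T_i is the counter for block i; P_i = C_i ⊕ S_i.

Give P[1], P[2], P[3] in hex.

P[1] = 0x8B, P[2] = 0x2A, P[3] = 0xED

P[1]: T = 0x38, S = E(K, T) = 0x2E; 0xA5 ⊕ 0x2E = 0x8B.
P[2]: T = 0x39, S = E(K, T) = 0x2F; 0x05 ⊕ 0x2F = 0x2A.
P[3]: T = 0x3A, S = E(K, T) = 0x2C; 0xC1 ⊕ 0x2C = 0xED.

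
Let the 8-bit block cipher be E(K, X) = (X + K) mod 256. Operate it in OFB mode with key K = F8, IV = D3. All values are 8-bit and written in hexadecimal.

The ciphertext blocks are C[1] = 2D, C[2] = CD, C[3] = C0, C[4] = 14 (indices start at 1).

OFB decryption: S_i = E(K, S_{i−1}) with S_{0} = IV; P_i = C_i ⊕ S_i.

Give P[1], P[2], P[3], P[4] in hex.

P[1]: S = E(K, D3) = CB; 2D ⊕ CB = E6.
P[2]: S = E(K, CB) = C3; CD ⊕ C3 = 0E.
P[3]: S = E(K, C3) = BB; C0 ⊕ BB = 7B.
P[4]: S = E(K, BB) = B3; 14 ⊕ B3 = A7.

P[1] = E6, P[2] = 0E, P[3] = 7B, P[4] = A7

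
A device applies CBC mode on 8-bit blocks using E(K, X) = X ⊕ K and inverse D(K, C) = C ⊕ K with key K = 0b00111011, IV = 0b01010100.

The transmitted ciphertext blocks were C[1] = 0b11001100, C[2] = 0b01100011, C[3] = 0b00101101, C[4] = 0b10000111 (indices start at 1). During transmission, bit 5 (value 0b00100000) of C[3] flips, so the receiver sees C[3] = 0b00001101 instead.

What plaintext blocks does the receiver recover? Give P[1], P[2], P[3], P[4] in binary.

CBC decryption: P_i = D(K, C_i) ⊕ C_{i−1}, with C_{0} = IV.
Only C[3] changed, to 0b00001101. In CBC, a change in C_i garbles P_i and flips the same bit in P_{i+1}. Decrypting the received ciphertext:
P[1]: D(K, 0b11001100) = 0b11110111; 0b11110111 ⊕ 0b01010100 = 0b10100011.
P[2]: D(K, 0b01100011) = 0b01011000; 0b01011000 ⊕ 0b11001100 = 0b10010100.
P[3]: D(K, 0b00001101) = 0b00110110; 0b00110110 ⊕ 0b01100011 = 0b01010101.
P[4]: D(K, 0b10000111) = 0b10111100; 0b10111100 ⊕ 0b00001101 = 0b10110001.
Blocks that differ from the original plaintext: P[3], P[4].

P[1] = 0b10100011, P[2] = 0b10010100, P[3] = 0b01010101, P[4] = 0b10110001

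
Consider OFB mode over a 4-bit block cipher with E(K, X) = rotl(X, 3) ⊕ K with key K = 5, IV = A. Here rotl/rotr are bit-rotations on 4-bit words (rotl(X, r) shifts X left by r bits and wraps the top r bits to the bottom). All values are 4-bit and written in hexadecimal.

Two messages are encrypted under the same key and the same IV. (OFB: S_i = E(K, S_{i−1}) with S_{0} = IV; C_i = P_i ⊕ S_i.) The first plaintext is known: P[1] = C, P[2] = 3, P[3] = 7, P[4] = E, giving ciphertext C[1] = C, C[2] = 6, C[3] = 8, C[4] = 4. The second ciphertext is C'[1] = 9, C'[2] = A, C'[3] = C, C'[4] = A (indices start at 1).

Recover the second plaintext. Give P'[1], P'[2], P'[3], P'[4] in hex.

P'[1] = 9, P'[2] = F, P'[3] = 3, P'[4] = 0

In OFB with a reused IV, both messages share the same keystream S_i, so C_i ⊕ C'_i = P_i ⊕ P'_i and thus P'_i = P_i ⊕ C_i ⊕ C'_i.
P'[1]: C ⊕ C ⊕ 9 = 9.
P'[2]: 3 ⊕ 6 ⊕ A = F.
P'[3]: 7 ⊕ 8 ⊕ C = 3.
P'[4]: E ⊕ 4 ⊕ A = 0.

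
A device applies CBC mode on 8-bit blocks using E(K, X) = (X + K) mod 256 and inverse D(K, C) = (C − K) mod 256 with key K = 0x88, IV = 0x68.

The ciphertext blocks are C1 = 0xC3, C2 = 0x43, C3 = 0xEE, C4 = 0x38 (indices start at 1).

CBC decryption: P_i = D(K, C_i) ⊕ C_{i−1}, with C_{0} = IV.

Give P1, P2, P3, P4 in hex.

P1 = 0x53, P2 = 0x78, P3 = 0x25, P4 = 0x5E

P1: D(K, 0xC3) = 0x3B; 0x3B ⊕ 0x68 = 0x53.
P2: D(K, 0x43) = 0xBB; 0xBB ⊕ 0xC3 = 0x78.
P3: D(K, 0xEE) = 0x66; 0x66 ⊕ 0x43 = 0x25.
P4: D(K, 0x38) = 0xB0; 0xB0 ⊕ 0xEE = 0x5E.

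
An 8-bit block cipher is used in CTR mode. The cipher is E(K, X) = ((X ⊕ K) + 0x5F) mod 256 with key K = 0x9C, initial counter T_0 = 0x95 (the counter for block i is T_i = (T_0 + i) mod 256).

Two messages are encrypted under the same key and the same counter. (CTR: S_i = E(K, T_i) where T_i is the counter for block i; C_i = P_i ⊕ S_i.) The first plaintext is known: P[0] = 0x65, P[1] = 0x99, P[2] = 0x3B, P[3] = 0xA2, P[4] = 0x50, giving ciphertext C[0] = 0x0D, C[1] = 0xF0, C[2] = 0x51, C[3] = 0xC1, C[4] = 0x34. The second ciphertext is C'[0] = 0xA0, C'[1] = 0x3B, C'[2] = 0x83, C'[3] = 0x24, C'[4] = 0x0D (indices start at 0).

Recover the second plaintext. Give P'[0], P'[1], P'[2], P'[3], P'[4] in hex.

In CTR with a reused counter, both messages share the same keystream S_i, so C_i ⊕ C'_i = P_i ⊕ P'_i and thus P'_i = P_i ⊕ C_i ⊕ C'_i.
P'[0]: 0x65 ⊕ 0x0D ⊕ 0xA0 = 0xC8.
P'[1]: 0x99 ⊕ 0xF0 ⊕ 0x3B = 0x52.
P'[2]: 0x3B ⊕ 0x51 ⊕ 0x83 = 0xE9.
P'[3]: 0xA2 ⊕ 0xC1 ⊕ 0x24 = 0x47.
P'[4]: 0x50 ⊕ 0x34 ⊕ 0x0D = 0x69.

P'[0] = 0xC8, P'[1] = 0x52, P'[2] = 0xE9, P'[3] = 0x47, P'[4] = 0x69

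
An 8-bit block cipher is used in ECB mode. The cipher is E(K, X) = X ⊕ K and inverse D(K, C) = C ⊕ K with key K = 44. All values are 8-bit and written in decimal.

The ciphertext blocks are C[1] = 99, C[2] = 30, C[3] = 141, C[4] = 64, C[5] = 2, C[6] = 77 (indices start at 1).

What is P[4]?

ECB decryption: P_i = D(K, C_i).
P[4]: D(K, 64) = 108.

P[4] = 108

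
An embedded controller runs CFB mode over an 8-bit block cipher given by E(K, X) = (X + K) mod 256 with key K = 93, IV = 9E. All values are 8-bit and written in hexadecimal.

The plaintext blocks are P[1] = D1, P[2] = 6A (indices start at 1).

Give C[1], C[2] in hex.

C[1] = E0, C[2] = 19

CFB encryption: C_i = P_i ⊕ E(K, C_{i−1}), with C_{0} = IV.
C[1]: E(K, 9E) = 31; D1 ⊕ 31 = E0.
C[2]: E(K, E0) = 73; 6A ⊕ 73 = 19.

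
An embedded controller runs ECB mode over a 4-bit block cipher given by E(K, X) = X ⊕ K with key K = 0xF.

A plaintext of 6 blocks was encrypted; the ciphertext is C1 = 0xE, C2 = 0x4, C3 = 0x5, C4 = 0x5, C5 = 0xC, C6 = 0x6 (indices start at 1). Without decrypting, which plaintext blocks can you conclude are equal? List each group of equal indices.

ECB encrypts each block independently with the same key, so equal ciphertext blocks imply equal plaintext blocks.
C3 = C4 = 0x5, so P3 = P4.

P3 = P4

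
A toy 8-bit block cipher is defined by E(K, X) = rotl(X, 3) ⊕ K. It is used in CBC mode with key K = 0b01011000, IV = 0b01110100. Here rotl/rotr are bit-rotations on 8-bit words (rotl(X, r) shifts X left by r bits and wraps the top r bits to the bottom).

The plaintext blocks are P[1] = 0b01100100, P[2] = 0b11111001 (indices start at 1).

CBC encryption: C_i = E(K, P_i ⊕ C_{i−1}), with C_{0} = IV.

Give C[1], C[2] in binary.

C[1] = 0b11011000, C[2] = 0b01010001

C[1]: P[1] ⊕ 0b01110100 = 0b00010000; E(K, 0b00010000) = 0b11011000.
C[2]: P[2] ⊕ 0b11011000 = 0b00100001; E(K, 0b00100001) = 0b01010001.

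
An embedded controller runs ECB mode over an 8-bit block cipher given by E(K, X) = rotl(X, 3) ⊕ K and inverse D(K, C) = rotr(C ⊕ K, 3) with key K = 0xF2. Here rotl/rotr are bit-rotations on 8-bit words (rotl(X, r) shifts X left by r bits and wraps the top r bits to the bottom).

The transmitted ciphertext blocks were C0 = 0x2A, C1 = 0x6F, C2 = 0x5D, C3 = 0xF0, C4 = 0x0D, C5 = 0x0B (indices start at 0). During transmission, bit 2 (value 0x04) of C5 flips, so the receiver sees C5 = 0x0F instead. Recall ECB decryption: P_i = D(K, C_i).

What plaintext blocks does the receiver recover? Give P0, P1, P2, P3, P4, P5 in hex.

Only C5 changed, to 0x0F. In ECB, a change in C_i affects only P_i. Decrypting the received ciphertext:
P0: D(K, 0x2A) = 0x1B.
P1: D(K, 0x6F) = 0xB3.
P2: D(K, 0x5D) = 0xF5.
P3: D(K, 0xF0) = 0x40.
P4: D(K, 0x0D) = 0xFF.
P5: D(K, 0x0F) = 0xBF.
Blocks that differ from the original plaintext: P5.

P0 = 0x1B, P1 = 0xB3, P2 = 0xF5, P3 = 0x40, P4 = 0xFF, P5 = 0xBF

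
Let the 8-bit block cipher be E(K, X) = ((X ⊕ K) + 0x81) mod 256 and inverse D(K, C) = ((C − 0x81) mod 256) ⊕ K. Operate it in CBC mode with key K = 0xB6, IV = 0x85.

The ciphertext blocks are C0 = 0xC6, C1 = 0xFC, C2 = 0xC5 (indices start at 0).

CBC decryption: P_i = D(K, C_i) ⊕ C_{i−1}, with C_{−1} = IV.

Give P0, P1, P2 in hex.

P0: D(K, 0xC6) = 0xF3; 0xF3 ⊕ 0x85 = 0x76.
P1: D(K, 0xFC) = 0xCD; 0xCD ⊕ 0xC6 = 0x0B.
P2: D(K, 0xC5) = 0xF2; 0xF2 ⊕ 0xFC = 0x0E.

P0 = 0x76, P1 = 0x0B, P2 = 0x0E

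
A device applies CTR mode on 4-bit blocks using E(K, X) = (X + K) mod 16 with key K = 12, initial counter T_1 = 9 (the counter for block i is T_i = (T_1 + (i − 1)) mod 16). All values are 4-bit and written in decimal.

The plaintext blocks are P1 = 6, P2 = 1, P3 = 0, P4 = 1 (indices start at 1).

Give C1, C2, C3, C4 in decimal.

C1 = 3, C2 = 7, C3 = 7, C4 = 9

CTR encryption: S_i = E(K, T_i) where T_i is the counter for block i; C_i = P_i ⊕ S_i.
C1: T = 9, S = E(K, T) = 5; 6 ⊕ 5 = 3.
C2: T = 10, S = E(K, T) = 6; 1 ⊕ 6 = 7.
C3: T = 11, S = E(K, T) = 7; 0 ⊕ 7 = 7.
C4: T = 12, S = E(K, T) = 8; 1 ⊕ 8 = 9.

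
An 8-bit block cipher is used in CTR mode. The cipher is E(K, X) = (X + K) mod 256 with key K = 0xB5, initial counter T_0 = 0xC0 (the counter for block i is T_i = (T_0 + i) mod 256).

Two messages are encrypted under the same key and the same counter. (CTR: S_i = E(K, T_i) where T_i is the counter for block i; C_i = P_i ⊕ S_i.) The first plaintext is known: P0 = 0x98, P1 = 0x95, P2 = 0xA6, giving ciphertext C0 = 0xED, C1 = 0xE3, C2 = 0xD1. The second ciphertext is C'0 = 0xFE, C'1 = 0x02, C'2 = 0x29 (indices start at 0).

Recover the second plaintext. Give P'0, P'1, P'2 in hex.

In CTR with a reused counter, both messages share the same keystream S_i, so C_i ⊕ C'_i = P_i ⊕ P'_i and thus P'_i = P_i ⊕ C_i ⊕ C'_i.
P'0: 0x98 ⊕ 0xED ⊕ 0xFE = 0x8B.
P'1: 0x95 ⊕ 0xE3 ⊕ 0x02 = 0x74.
P'2: 0xA6 ⊕ 0xD1 ⊕ 0x29 = 0x5E.

P'0 = 0x8B, P'1 = 0x74, P'2 = 0x5E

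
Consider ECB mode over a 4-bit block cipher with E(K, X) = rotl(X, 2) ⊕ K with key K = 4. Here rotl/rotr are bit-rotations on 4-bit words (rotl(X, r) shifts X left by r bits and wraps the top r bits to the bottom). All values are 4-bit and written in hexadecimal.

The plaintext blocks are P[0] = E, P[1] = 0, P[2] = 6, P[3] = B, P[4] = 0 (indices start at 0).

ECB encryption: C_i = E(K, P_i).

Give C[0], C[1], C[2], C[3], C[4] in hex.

C[0]: E(K, E) = F.
C[1]: E(K, 0) = 4.
C[2]: E(K, 6) = D.
C[3]: E(K, B) = A.
C[4]: E(K, 0) = 4.

C[0] = F, C[1] = 4, C[2] = D, C[3] = A, C[4] = 4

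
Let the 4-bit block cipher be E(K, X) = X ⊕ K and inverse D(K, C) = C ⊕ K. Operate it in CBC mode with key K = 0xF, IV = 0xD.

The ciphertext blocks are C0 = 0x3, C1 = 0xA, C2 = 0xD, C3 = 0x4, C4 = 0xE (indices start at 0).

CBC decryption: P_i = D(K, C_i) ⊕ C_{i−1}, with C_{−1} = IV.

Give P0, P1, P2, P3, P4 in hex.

P0 = 0x1, P1 = 0x6, P2 = 0x8, P3 = 0x6, P4 = 0x5

P0: D(K, 0x3) = 0xC; 0xC ⊕ 0xD = 0x1.
P1: D(K, 0xA) = 0x5; 0x5 ⊕ 0x3 = 0x6.
P2: D(K, 0xD) = 0x2; 0x2 ⊕ 0xA = 0x8.
P3: D(K, 0x4) = 0xB; 0xB ⊕ 0xD = 0x6.
P4: D(K, 0xE) = 0x1; 0x1 ⊕ 0x4 = 0x5.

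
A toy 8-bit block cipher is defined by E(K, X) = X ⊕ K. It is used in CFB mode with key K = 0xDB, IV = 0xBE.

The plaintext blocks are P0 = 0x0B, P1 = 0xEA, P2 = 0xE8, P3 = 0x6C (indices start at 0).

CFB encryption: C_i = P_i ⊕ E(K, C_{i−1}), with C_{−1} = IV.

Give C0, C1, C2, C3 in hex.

C0: E(K, 0xBE) = 0x65; 0x0B ⊕ 0x65 = 0x6E.
C1: E(K, 0x6E) = 0xB5; 0xEA ⊕ 0xB5 = 0x5F.
C2: E(K, 0x5F) = 0x84; 0xE8 ⊕ 0x84 = 0x6C.
C3: E(K, 0x6C) = 0xB7; 0x6C ⊕ 0xB7 = 0xDB.

C0 = 0x6E, C1 = 0x5F, C2 = 0x6C, C3 = 0xDB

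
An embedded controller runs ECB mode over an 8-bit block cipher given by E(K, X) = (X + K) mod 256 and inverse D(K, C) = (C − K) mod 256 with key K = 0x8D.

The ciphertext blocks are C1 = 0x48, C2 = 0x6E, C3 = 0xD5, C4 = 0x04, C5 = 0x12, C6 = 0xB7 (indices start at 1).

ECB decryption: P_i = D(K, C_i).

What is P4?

P4 = 0x77

P4: D(K, 0x04) = 0x77.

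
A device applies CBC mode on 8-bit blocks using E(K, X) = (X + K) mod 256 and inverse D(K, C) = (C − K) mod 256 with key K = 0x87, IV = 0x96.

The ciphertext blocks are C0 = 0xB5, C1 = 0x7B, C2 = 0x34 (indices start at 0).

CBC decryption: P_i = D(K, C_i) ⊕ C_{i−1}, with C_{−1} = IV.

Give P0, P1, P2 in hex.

P0: D(K, 0xB5) = 0x2E; 0x2E ⊕ 0x96 = 0xB8.
P1: D(K, 0x7B) = 0xF4; 0xF4 ⊕ 0xB5 = 0x41.
P2: D(K, 0x34) = 0xAD; 0xAD ⊕ 0x7B = 0xD6.

P0 = 0xB8, P1 = 0x41, P2 = 0xD6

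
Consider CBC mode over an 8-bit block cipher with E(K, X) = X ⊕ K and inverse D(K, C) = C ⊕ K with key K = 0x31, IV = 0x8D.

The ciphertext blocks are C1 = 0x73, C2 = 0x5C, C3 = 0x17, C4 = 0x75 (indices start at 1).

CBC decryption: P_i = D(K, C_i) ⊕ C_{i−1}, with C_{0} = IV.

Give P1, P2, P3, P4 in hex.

P1 = 0xCF, P2 = 0x1E, P3 = 0x7A, P4 = 0x53

P1: D(K, 0x73) = 0x42; 0x42 ⊕ 0x8D = 0xCF.
P2: D(K, 0x5C) = 0x6D; 0x6D ⊕ 0x73 = 0x1E.
P3: D(K, 0x17) = 0x26; 0x26 ⊕ 0x5C = 0x7A.
P4: D(K, 0x75) = 0x44; 0x44 ⊕ 0x17 = 0x53.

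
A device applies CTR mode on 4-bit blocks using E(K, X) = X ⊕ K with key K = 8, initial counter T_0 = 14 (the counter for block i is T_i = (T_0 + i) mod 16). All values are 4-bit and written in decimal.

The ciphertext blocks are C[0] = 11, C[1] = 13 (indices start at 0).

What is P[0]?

CTR decryption: S_i = E(K, T_i) where T_i is the counter for block i; P_i = C_i ⊕ S_i.
P[0]: T = 14, S = E(K, T) = 6; 11 ⊕ 6 = 13.

P[0] = 13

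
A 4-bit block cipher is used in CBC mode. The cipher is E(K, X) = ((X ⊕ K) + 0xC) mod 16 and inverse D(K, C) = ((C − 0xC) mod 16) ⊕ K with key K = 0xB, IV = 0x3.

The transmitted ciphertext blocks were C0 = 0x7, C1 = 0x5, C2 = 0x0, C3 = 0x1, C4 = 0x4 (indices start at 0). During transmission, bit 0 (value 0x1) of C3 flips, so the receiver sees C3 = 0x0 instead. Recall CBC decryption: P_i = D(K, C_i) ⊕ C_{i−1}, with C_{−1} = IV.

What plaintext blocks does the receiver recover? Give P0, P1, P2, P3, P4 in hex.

P0 = 0x3, P1 = 0x5, P2 = 0xA, P3 = 0xF, P4 = 0x3

Only C3 changed, to 0x0. In CBC, a change in C_i garbles P_i and flips the same bit in P_{i+1}. Decrypting the received ciphertext:
P0: D(K, 0x7) = 0x0; 0x0 ⊕ 0x3 = 0x3.
P1: D(K, 0x5) = 0x2; 0x2 ⊕ 0x7 = 0x5.
P2: D(K, 0x0) = 0xF; 0xF ⊕ 0x5 = 0xA.
P3: D(K, 0x0) = 0xF; 0xF ⊕ 0x0 = 0xF.
P4: D(K, 0x4) = 0x3; 0x3 ⊕ 0x0 = 0x3.
Blocks that differ from the original plaintext: P3, P4.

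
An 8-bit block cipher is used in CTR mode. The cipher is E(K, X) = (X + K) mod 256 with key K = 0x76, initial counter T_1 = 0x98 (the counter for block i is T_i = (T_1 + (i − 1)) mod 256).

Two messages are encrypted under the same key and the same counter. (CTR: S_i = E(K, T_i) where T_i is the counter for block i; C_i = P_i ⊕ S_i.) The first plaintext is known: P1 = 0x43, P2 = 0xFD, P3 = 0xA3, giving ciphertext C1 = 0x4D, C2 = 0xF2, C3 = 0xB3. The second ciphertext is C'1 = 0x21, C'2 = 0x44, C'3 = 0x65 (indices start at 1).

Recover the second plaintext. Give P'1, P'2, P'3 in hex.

In CTR with a reused counter, both messages share the same keystream S_i, so C_i ⊕ C'_i = P_i ⊕ P'_i and thus P'_i = P_i ⊕ C_i ⊕ C'_i.
P'1: 0x43 ⊕ 0x4D ⊕ 0x21 = 0x2F.
P'2: 0xFD ⊕ 0xF2 ⊕ 0x44 = 0x4B.
P'3: 0xA3 ⊕ 0xB3 ⊕ 0x65 = 0x75.

P'1 = 0x2F, P'2 = 0x4B, P'3 = 0x75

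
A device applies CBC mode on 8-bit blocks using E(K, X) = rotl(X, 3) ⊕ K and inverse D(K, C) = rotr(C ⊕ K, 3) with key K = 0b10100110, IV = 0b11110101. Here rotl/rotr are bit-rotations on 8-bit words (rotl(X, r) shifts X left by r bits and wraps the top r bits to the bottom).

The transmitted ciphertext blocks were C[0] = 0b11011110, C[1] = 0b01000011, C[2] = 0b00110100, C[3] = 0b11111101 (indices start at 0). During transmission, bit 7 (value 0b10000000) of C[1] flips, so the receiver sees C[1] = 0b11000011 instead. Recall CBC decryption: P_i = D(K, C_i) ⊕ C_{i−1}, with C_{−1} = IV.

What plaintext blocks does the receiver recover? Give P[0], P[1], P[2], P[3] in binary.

Only C[1] changed, to 0b11000011. In CBC, a change in C_i garbles P_i and flips the same bit in P_{i+1}. Decrypting the received ciphertext:
P[0]: D(K, 0b11011110) = 0b00001111; 0b00001111 ⊕ 0b11110101 = 0b11111010.
P[1]: D(K, 0b11000011) = 0b10101100; 0b10101100 ⊕ 0b11011110 = 0b01110010.
P[2]: D(K, 0b00110100) = 0b01010010; 0b01010010 ⊕ 0b11000011 = 0b10010001.
P[3]: D(K, 0b11111101) = 0b01101011; 0b01101011 ⊕ 0b00110100 = 0b01011111.
Blocks that differ from the original plaintext: P[1], P[2].

P[0] = 0b11111010, P[1] = 0b01110010, P[2] = 0b10010001, P[3] = 0b01011111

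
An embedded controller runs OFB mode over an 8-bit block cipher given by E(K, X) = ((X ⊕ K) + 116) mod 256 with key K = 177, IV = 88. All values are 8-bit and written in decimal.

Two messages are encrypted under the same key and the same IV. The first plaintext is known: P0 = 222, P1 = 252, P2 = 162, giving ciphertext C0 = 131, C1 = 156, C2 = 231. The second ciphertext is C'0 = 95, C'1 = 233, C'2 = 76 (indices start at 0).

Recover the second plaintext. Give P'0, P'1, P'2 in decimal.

P'0 = 2, P'1 = 137, P'2 = 9

In OFB with a reused IV, both messages share the same keystream S_i, so C_i ⊕ C'_i = P_i ⊕ P'_i and thus P'_i = P_i ⊕ C_i ⊕ C'_i.
P'0: 222 ⊕ 131 ⊕ 95 = 2.
P'1: 252 ⊕ 156 ⊕ 233 = 137.
P'2: 162 ⊕ 231 ⊕ 76 = 9.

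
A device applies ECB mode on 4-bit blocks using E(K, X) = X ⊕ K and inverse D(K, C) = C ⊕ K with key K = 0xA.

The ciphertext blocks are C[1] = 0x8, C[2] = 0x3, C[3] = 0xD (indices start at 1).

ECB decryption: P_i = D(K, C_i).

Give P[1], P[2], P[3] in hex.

P[1]: D(K, 0x8) = 0x2.
P[2]: D(K, 0x3) = 0x9.
P[3]: D(K, 0xD) = 0x7.

P[1] = 0x2, P[2] = 0x9, P[3] = 0x7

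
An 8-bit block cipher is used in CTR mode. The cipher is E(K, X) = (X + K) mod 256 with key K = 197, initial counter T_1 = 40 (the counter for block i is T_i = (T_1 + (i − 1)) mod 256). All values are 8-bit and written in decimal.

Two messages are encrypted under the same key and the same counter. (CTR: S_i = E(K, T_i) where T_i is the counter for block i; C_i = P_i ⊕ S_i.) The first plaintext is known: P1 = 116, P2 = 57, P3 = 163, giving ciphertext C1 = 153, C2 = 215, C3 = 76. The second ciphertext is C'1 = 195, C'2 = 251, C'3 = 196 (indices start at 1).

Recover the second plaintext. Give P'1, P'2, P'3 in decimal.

In CTR with a reused counter, both messages share the same keystream S_i, so C_i ⊕ C'_i = P_i ⊕ P'_i and thus P'_i = P_i ⊕ C_i ⊕ C'_i.
P'1: 116 ⊕ 153 ⊕ 195 = 46.
P'2: 57 ⊕ 215 ⊕ 251 = 21.
P'3: 163 ⊕ 76 ⊕ 196 = 43.

P'1 = 46, P'2 = 21, P'3 = 43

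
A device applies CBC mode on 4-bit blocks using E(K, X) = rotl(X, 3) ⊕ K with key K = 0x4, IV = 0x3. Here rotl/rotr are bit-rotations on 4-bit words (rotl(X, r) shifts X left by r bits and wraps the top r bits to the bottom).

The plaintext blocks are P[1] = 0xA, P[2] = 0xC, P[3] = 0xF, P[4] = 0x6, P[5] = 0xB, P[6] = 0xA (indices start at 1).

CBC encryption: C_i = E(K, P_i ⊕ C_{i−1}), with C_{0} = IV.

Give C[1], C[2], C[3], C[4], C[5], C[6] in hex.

C[1] = 0x8, C[2] = 0x6, C[3] = 0x8, C[4] = 0x3, C[5] = 0x0, C[6] = 0x1

C[1]: P[1] ⊕ 0x3 = 0x9; E(K, 0x9) = 0x8.
C[2]: P[2] ⊕ 0x8 = 0x4; E(K, 0x4) = 0x6.
C[3]: P[3] ⊕ 0x6 = 0x9; E(K, 0x9) = 0x8.
C[4]: P[4] ⊕ 0x8 = 0xE; E(K, 0xE) = 0x3.
C[5]: P[5] ⊕ 0x3 = 0x8; E(K, 0x8) = 0x0.
C[6]: P[6] ⊕ 0x0 = 0xA; E(K, 0xA) = 0x1.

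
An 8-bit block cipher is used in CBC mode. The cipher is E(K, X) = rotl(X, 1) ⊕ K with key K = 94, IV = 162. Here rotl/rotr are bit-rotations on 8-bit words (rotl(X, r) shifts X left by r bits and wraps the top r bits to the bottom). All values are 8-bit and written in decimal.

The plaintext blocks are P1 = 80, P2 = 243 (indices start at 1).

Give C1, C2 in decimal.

C1 = 187, C2 = 206

CBC encryption: C_i = E(K, P_i ⊕ C_{i−1}), with C_{0} = IV.
C1: P1 ⊕ 162 = 242; E(K, 242) = 187.
C2: P2 ⊕ 187 = 72; E(K, 72) = 206.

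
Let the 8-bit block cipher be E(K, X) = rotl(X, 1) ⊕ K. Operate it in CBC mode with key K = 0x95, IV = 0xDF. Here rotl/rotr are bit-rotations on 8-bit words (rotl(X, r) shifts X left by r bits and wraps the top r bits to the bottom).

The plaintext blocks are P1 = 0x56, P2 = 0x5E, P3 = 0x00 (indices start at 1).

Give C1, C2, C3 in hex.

C1 = 0x86, C2 = 0x24, C3 = 0xDD

CBC encryption: C_i = E(K, P_i ⊕ C_{i−1}), with C_{0} = IV.
C1: P1 ⊕ 0xDF = 0x89; E(K, 0x89) = 0x86.
C2: P2 ⊕ 0x86 = 0xD8; E(K, 0xD8) = 0x24.
C3: P3 ⊕ 0x24 = 0x24; E(K, 0x24) = 0xDD.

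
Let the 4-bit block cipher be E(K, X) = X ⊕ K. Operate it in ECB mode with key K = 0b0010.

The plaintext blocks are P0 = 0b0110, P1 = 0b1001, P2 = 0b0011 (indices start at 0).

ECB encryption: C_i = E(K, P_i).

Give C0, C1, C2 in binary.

C0: E(K, 0b0110) = 0b0100.
C1: E(K, 0b1001) = 0b1011.
C2: E(K, 0b0011) = 0b0001.

C0 = 0b0100, C1 = 0b1011, C2 = 0b0001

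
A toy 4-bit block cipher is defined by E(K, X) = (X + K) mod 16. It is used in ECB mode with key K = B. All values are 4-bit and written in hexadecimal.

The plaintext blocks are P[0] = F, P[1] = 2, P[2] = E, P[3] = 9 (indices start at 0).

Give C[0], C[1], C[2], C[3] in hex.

ECB encryption: C_i = E(K, P_i).
C[0]: E(K, F) = A.
C[1]: E(K, 2) = D.
C[2]: E(K, E) = 9.
C[3]: E(K, 9) = 4.

C[0] = A, C[1] = D, C[2] = 9, C[3] = 4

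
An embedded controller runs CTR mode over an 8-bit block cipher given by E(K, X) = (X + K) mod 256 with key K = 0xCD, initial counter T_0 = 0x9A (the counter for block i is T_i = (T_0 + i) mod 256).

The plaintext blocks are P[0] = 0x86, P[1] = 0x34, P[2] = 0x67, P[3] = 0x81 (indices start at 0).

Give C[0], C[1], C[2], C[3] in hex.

CTR encryption: S_i = E(K, T_i) where T_i is the counter for block i; C_i = P_i ⊕ S_i.
C[0]: T = 0x9A, S = E(K, T) = 0x67; 0x86 ⊕ 0x67 = 0xE1.
C[1]: T = 0x9B, S = E(K, T) = 0x68; 0x34 ⊕ 0x68 = 0x5C.
C[2]: T = 0x9C, S = E(K, T) = 0x69; 0x67 ⊕ 0x69 = 0x0E.
C[3]: T = 0x9D, S = E(K, T) = 0x6A; 0x81 ⊕ 0x6A = 0xEB.

C[0] = 0xE1, C[1] = 0x5C, C[2] = 0x0E, C[3] = 0xEB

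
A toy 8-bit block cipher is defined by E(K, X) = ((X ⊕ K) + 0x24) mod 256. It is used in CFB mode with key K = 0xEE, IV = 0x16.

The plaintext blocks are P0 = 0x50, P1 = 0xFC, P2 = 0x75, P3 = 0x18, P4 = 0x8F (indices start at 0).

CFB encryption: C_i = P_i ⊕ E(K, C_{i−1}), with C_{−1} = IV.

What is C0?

C0 = 0x4C

C0: E(K, 0x16) = 0x1C; 0x50 ⊕ 0x1C = 0x4C.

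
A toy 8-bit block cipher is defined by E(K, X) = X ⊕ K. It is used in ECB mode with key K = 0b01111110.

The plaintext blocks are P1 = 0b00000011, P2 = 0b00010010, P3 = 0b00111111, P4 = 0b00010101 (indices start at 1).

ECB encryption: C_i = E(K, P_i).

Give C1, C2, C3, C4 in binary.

C1 = 0b01111101, C2 = 0b01101100, C3 = 0b01000001, C4 = 0b01101011

C1: E(K, 0b00000011) = 0b01111101.
C2: E(K, 0b00010010) = 0b01101100.
C3: E(K, 0b00111111) = 0b01000001.
C4: E(K, 0b00010101) = 0b01101011.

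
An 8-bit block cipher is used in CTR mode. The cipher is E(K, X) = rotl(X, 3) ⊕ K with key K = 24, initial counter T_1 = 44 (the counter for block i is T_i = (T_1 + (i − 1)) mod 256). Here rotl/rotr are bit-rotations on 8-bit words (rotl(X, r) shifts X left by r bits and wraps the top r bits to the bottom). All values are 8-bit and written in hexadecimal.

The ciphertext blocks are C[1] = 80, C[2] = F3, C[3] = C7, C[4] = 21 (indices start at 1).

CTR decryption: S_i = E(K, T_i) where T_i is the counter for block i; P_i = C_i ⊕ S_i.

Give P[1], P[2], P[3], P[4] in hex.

P[1]: T = 44, S = E(K, T) = 06; 80 ⊕ 06 = 86.
P[2]: T = 45, S = E(K, T) = 0E; F3 ⊕ 0E = FD.
P[3]: T = 46, S = E(K, T) = 16; C7 ⊕ 16 = D1.
P[4]: T = 47, S = E(K, T) = 1E; 21 ⊕ 1E = 3F.

P[1] = 86, P[2] = FD, P[3] = D1, P[4] = 3F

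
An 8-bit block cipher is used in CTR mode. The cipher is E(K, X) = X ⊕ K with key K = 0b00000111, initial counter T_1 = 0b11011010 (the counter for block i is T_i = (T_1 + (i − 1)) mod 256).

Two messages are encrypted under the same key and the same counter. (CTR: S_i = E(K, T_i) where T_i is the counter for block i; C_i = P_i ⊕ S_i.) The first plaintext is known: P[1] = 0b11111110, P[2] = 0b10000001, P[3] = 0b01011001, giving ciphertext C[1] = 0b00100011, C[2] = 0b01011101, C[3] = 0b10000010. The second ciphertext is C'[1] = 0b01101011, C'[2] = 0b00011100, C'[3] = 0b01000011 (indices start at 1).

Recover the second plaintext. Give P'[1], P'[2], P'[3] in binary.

In CTR with a reused counter, both messages share the same keystream S_i, so C_i ⊕ C'_i = P_i ⊕ P'_i and thus P'_i = P_i ⊕ C_i ⊕ C'_i.
P'[1]: 0b11111110 ⊕ 0b00100011 ⊕ 0b01101011 = 0b10110110.
P'[2]: 0b10000001 ⊕ 0b01011101 ⊕ 0b00011100 = 0b11000000.
P'[3]: 0b01011001 ⊕ 0b10000010 ⊕ 0b01000011 = 0b10011000.

P'[1] = 0b10110110, P'[2] = 0b11000000, P'[3] = 0b10011000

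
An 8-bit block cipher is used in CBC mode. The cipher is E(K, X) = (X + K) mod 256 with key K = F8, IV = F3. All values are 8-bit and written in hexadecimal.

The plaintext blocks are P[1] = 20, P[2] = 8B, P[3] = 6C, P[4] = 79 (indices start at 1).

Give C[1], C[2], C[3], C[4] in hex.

C[1] = CB, C[2] = 38, C[3] = 4C, C[4] = 2D

CBC encryption: C_i = E(K, P_i ⊕ C_{i−1}), with C_{0} = IV.
C[1]: P[1] ⊕ F3 = D3; E(K, D3) = CB.
C[2]: P[2] ⊕ CB = 40; E(K, 40) = 38.
C[3]: P[3] ⊕ 38 = 54; E(K, 54) = 4C.
C[4]: P[4] ⊕ 4C = 35; E(K, 35) = 2D.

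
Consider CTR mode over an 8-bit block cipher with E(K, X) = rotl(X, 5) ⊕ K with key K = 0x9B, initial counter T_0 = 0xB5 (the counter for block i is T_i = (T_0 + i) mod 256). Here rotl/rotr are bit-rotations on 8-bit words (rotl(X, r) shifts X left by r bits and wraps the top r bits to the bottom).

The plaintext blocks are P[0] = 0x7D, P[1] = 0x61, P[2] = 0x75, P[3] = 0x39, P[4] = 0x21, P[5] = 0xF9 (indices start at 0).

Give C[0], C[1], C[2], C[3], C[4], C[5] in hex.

CTR encryption: S_i = E(K, T_i) where T_i is the counter for block i; C_i = P_i ⊕ S_i.
C[0]: T = 0xB5, S = E(K, T) = 0x2D; 0x7D ⊕ 0x2D = 0x50.
C[1]: T = 0xB6, S = E(K, T) = 0x4D; 0x61 ⊕ 0x4D = 0x2C.
C[2]: T = 0xB7, S = E(K, T) = 0x6D; 0x75 ⊕ 0x6D = 0x18.
C[3]: T = 0xB8, S = E(K, T) = 0x8C; 0x39 ⊕ 0x8C = 0xB5.
C[4]: T = 0xB9, S = E(K, T) = 0xAC; 0x21 ⊕ 0xAC = 0x8D.
C[5]: T = 0xBA, S = E(K, T) = 0xCC; 0xF9 ⊕ 0xCC = 0x35.

C[0] = 0x50, C[1] = 0x2C, C[2] = 0x18, C[3] = 0xB5, C[4] = 0x8D, C[5] = 0x35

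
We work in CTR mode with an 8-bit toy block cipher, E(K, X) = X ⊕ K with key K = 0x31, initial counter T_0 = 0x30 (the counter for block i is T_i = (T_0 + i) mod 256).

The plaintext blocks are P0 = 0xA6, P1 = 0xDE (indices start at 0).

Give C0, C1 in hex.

CTR encryption: S_i = E(K, T_i) where T_i is the counter for block i; C_i = P_i ⊕ S_i.
C0: T = 0x30, S = E(K, T) = 0x01; 0xA6 ⊕ 0x01 = 0xA7.
C1: T = 0x31, S = E(K, T) = 0x00; 0xDE ⊕ 0x00 = 0xDE.

C0 = 0xA7, C1 = 0xDE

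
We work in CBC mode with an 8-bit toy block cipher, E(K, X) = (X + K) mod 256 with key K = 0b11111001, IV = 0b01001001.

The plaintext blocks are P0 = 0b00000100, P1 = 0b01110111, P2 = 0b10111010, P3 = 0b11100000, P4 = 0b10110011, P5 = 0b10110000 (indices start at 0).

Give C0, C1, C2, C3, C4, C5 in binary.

CBC encryption: C_i = E(K, P_i ⊕ C_{i−1}), with C_{−1} = IV.
C0: P0 ⊕ 0b01001001 = 0b01001101; E(K, 0b01001101) = 0b01000110.
C1: P1 ⊕ 0b01000110 = 0b00110001; E(K, 0b00110001) = 0b00101010.
C2: P2 ⊕ 0b00101010 = 0b10010000; E(K, 0b10010000) = 0b10001001.
C3: P3 ⊕ 0b10001001 = 0b01101001; E(K, 0b01101001) = 0b01100010.
C4: P4 ⊕ 0b01100010 = 0b11010001; E(K, 0b11010001) = 0b11001010.
C5: P5 ⊕ 0b11001010 = 0b01111010; E(K, 0b01111010) = 0b01110011.

C0 = 0b01000110, C1 = 0b00101010, C2 = 0b10001001, C3 = 0b01100010, C4 = 0b11001010, C5 = 0b01110011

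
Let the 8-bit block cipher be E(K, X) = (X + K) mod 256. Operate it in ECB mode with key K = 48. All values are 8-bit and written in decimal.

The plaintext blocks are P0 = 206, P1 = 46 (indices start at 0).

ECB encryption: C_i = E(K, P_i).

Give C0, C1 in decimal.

C0: E(K, 206) = 254.
C1: E(K, 46) = 94.

C0 = 254, C1 = 94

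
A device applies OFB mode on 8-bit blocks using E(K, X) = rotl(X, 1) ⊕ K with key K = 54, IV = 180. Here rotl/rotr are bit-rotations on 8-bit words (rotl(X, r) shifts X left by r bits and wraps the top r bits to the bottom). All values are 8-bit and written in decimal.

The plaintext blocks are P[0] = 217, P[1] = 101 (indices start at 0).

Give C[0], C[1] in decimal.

C[0] = 134, C[1] = 237

OFB encryption: S_i = E(K, S_{i−1}) with S_{−1} = IV; C_i = P_i ⊕ S_i.
C[0]: S = E(K, 180) = 95; 217 ⊕ 95 = 134.
C[1]: S = E(K, 95) = 136; 101 ⊕ 136 = 237.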